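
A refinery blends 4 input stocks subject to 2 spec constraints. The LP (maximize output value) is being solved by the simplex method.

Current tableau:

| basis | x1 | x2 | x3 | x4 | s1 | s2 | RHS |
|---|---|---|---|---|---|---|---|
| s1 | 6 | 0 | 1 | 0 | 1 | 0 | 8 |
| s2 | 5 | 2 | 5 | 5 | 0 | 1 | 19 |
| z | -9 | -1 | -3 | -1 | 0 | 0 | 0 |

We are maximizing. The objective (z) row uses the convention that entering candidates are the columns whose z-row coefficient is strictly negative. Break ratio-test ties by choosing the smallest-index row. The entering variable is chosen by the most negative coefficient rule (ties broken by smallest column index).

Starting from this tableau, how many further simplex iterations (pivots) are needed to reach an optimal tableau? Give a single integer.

3

pivot: x1 in, s1 out → z = 12
pivot: x3 in, s2 out → z = 411/25
pivot: x2 in, x3 out → z = 109/6
No improving column remains; optimal.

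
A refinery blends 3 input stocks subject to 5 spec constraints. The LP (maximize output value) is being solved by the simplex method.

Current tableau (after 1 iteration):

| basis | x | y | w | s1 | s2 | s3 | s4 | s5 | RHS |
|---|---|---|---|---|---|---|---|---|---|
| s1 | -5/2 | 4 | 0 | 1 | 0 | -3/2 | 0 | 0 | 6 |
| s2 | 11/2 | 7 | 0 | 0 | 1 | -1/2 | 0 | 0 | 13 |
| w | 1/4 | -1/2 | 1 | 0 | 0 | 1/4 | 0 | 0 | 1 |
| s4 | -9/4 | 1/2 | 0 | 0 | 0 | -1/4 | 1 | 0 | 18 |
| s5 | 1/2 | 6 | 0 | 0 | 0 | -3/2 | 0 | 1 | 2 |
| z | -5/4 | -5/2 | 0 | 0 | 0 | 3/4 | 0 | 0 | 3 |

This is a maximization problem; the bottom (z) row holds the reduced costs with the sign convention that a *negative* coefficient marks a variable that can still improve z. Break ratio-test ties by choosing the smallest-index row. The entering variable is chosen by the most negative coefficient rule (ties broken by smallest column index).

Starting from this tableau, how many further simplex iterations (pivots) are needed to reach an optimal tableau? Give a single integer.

2

pivot: y in, s5 out → z = 23/6
pivot: x in, s2 out → z = 719/118
No improving column remains; optimal.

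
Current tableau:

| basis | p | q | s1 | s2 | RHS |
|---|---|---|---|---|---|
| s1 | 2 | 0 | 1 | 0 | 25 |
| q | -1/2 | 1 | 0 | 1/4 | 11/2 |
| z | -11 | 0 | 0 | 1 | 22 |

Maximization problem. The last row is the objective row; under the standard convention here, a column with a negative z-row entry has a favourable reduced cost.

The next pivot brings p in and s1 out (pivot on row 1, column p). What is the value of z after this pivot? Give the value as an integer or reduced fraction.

Minimum ratio for p: 25/2 = 25/2.
z changes by −(z-row coeff of p)·ratio = −(-11)·(25/2) = 275/2.
New z = 22 + (275/2) = 319/2.

319/2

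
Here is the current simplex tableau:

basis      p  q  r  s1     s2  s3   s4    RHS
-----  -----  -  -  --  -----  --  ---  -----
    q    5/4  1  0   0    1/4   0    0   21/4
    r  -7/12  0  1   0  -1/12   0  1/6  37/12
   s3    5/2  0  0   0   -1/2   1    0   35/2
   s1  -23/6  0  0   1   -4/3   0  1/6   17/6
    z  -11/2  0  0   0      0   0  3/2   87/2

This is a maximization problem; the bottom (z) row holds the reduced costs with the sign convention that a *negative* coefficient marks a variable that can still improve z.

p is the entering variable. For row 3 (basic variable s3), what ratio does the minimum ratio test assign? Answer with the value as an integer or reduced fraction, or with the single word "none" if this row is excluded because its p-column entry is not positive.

Ratio = RHS / (p entry) = (35/2) / (5/2) = 7.

7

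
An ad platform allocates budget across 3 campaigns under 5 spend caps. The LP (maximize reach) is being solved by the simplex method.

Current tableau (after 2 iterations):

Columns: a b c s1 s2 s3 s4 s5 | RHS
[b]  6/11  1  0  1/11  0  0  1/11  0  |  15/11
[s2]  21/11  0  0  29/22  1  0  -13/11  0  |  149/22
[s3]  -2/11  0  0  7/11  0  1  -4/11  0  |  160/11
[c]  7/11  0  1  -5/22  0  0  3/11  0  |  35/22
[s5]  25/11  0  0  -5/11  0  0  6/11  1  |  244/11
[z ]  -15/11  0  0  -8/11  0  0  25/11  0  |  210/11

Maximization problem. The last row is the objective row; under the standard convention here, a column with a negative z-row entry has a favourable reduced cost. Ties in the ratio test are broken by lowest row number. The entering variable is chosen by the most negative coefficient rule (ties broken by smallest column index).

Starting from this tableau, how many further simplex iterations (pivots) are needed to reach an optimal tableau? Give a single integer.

2

pivot: a in, b out → z = 45/2
pivot: s1 in, s2 out → z = 47/2
No improving column remains; optimal.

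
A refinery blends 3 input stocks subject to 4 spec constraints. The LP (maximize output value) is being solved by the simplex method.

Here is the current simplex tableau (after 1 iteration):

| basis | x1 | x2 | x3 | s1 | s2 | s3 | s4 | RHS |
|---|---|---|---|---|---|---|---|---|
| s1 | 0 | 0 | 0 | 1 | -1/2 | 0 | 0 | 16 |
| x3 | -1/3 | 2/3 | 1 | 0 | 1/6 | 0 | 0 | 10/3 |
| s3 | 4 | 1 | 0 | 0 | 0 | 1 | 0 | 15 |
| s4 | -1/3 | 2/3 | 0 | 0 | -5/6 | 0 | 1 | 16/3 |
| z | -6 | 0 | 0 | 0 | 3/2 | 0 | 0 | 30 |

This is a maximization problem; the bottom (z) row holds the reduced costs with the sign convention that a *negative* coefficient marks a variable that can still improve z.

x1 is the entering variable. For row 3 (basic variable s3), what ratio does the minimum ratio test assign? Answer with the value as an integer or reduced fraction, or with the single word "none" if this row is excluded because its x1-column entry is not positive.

Ratio = RHS / (x1 entry) = 15 / 4 = 15/4.

15/4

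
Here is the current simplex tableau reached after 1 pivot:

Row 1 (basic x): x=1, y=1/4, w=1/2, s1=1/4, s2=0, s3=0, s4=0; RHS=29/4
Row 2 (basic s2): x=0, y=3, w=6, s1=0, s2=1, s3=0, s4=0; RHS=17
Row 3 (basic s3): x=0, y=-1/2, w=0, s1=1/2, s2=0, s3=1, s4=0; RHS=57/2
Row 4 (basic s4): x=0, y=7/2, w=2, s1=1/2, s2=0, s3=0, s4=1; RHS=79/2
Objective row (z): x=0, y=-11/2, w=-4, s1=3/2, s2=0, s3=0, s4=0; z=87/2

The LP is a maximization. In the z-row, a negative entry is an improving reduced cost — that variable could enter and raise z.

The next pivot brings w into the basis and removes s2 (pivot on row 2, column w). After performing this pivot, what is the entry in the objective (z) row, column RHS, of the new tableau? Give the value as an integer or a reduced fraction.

329/6

Pivot element is row 2, column w: 6.
Normalize row 2: new (row 2, RHS) = 17/6 = 17/6.
z-row ← z-row − (-4)·(new row 2): 87/2 − (-4)·(17/6) = 329/6.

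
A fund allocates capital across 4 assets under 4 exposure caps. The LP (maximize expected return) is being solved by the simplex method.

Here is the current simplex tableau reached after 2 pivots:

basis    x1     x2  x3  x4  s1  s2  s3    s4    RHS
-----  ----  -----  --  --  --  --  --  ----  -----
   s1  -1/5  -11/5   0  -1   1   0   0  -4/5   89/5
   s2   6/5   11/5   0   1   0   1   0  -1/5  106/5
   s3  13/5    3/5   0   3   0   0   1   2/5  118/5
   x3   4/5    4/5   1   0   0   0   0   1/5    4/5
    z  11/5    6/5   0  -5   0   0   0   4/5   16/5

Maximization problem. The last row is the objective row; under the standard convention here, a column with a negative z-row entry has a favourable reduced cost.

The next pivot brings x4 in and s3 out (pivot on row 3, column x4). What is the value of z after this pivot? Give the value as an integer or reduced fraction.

Minimum ratio for x4: (118/5)/3 = 118/15.
z changes by −(z-row coeff of x4)·ratio = −(-5)·(118/15) = 118/3.
New z = 16/5 + (118/3) = 638/15.

638/15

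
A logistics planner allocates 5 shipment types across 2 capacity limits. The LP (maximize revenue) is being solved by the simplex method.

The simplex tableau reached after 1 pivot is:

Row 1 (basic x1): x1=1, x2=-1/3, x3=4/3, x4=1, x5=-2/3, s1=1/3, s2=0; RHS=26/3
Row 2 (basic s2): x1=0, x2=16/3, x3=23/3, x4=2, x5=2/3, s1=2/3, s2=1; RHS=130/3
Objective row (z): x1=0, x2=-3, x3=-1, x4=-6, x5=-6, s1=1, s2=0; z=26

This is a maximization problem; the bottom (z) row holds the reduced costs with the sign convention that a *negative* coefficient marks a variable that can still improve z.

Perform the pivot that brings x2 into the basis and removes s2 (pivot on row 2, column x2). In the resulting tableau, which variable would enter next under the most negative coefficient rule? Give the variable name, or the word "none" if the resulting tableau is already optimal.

x5

Pivot element 16/3. New z-row = old z-row − (-3)·(row 2/(16/3)).
Updated z-row coefficients: x1: 0, x2: 0, x3: 53/16, x4: -39/8, x5: -45/8, s1: 11/8, s2: 9/16.
The most negative is -45/8 in column x5, so x5 would enter next.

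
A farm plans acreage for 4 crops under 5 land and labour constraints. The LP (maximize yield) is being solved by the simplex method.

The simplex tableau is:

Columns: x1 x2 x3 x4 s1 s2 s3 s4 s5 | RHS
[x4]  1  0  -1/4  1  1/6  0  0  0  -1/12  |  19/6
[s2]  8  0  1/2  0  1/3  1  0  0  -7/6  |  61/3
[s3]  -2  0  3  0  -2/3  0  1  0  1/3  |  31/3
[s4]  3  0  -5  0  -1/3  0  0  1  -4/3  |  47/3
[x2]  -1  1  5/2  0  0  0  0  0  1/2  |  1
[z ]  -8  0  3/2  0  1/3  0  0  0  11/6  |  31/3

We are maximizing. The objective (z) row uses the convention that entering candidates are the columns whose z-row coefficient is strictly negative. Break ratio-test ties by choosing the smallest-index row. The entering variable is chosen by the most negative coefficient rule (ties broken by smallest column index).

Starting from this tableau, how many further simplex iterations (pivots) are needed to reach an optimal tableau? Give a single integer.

1

pivot: x1 in, s2 out → z = 92/3
No improving column remains; optimal.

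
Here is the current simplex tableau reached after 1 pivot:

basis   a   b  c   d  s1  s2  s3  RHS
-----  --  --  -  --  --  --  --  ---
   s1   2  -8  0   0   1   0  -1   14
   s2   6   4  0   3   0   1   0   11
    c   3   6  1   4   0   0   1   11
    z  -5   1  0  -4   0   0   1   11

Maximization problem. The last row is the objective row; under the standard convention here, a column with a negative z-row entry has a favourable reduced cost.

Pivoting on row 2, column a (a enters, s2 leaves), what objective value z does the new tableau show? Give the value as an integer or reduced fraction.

121/6

Minimum ratio for a: 11/6 = 11/6.
z changes by −(z-row coeff of a)·ratio = −(-5)·(11/6) = 55/6.
New z = 11 + (55/6) = 121/6.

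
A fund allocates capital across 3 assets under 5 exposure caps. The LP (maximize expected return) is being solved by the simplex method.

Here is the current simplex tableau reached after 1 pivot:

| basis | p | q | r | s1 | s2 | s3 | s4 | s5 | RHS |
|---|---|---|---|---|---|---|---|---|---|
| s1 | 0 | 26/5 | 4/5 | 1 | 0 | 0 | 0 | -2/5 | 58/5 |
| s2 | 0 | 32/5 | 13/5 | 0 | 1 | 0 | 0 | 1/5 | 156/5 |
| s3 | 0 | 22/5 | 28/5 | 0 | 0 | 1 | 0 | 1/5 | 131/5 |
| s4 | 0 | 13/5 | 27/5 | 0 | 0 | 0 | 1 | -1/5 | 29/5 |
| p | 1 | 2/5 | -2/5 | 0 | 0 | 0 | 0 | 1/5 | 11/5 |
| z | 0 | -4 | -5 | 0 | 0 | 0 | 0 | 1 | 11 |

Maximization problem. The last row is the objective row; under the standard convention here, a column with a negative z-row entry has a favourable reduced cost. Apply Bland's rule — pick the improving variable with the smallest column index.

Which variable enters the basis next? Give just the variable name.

Objective-row coefficients: p: 0, q: -4, r: -5, s1: 0, s2: 0, s3: 0, s4: 0, s5: 1.
Improving columns: q, r. Bland's rule picks the smallest column index → q.

q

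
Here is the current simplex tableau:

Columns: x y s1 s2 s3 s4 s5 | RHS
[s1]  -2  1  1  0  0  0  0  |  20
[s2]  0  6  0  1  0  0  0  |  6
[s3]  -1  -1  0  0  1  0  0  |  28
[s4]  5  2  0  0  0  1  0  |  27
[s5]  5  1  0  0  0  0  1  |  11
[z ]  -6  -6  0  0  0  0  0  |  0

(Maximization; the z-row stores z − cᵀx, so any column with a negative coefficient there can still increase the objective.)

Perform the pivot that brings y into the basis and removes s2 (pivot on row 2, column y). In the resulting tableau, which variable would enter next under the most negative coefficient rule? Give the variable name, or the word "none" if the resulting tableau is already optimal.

Pivot element 6. New z-row = old z-row − (-6)·(row 2/6).
Updated z-row coefficients: x: -6, y: 0, s1: 0, s2: 1, s3: 0, s4: 0, s5: 0.
The most negative is -6 in column x, so x would enter next.

x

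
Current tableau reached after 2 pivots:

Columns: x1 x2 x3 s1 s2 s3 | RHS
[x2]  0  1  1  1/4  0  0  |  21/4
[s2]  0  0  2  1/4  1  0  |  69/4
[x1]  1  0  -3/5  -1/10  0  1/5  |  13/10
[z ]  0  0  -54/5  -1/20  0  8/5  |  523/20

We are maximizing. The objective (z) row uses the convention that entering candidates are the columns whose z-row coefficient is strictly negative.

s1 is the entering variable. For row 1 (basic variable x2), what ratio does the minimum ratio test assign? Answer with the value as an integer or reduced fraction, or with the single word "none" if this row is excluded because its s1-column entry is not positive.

Ratio = RHS / (s1 entry) = (21/4) / (1/4) = 21.

21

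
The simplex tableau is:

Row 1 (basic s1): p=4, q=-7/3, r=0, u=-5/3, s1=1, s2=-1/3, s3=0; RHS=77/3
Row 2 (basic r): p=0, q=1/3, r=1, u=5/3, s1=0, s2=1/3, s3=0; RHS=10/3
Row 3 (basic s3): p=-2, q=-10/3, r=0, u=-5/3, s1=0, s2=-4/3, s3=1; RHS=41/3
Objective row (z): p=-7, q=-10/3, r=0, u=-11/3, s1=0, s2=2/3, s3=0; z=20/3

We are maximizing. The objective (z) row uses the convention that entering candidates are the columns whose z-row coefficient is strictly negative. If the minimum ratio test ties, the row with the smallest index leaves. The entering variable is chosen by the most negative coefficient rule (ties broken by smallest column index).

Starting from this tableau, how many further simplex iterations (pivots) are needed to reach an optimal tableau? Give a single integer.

pivot: p in, s1 out → z = 619/12
pivot: q in, r out → z = 503/4
No improving column remains; optimal.

2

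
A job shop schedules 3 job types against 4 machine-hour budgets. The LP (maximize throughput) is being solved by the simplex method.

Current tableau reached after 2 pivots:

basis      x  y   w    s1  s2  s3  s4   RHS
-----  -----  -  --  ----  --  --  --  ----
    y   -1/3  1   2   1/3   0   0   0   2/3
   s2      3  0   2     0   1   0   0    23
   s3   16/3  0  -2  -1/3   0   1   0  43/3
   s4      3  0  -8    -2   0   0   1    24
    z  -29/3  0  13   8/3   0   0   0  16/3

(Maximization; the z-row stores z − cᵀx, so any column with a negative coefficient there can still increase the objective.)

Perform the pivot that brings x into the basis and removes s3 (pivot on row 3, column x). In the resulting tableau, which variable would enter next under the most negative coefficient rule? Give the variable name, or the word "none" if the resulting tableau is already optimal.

Pivot element 16/3. New z-row = old z-row − (-29/3)·(row 3/(16/3)).
Updated z-row coefficients: x: 0, y: 0, w: 75/8, s1: 33/16, s2: 0, s3: 29/16, s4: 0.
No coefficient is strictly negative; the tableau after this pivot is optimal.

none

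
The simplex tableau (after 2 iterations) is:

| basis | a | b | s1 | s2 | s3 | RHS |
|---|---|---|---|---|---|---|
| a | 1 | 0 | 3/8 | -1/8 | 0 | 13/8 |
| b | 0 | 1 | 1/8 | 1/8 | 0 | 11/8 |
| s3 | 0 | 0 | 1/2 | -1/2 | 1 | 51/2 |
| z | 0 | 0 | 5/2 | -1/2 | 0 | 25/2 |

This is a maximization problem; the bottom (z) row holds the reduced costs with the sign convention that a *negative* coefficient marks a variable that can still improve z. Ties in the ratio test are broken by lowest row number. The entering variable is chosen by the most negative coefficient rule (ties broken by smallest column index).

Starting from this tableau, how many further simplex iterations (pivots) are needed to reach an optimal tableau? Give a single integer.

pivot: s2 in, b out → z = 18
No improving column remains; optimal.

1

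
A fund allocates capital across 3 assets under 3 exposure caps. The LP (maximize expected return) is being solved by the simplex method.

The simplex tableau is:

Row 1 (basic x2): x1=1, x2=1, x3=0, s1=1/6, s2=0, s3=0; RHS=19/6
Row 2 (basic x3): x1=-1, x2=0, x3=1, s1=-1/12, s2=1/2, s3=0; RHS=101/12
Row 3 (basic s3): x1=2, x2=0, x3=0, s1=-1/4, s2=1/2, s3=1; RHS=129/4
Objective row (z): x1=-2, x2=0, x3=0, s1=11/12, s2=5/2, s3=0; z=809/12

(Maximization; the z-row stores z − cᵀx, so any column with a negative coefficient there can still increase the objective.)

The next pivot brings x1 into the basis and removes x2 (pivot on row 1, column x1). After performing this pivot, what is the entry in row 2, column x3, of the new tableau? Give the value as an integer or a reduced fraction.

1

Pivot element is row 1, column x1: 1.
Normalize row 1: new (row 1, x3) = 0/1 = 0.
row 2 ← row 2 − (-1)·(new row 1): 1 − (-1)·0 = 1.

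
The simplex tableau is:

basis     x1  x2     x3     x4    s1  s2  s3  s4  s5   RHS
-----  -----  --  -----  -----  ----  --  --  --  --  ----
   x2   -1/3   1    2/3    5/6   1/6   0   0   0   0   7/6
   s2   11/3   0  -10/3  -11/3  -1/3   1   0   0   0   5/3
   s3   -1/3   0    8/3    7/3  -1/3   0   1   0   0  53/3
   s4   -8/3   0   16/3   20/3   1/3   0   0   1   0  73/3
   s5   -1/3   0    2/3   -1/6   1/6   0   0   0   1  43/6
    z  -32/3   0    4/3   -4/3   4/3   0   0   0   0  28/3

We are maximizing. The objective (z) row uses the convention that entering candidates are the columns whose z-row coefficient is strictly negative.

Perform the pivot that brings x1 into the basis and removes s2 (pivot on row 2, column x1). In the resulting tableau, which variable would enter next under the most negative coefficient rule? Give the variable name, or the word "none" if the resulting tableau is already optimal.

x4

Pivot element 11/3. New z-row = old z-row − (-32/3)·(row 2/(11/3)).
Updated z-row coefficients: x1: 0, x2: 0, x3: -92/11, x4: -12, s1: 4/11, s2: 32/11, s3: 0, s4: 0, s5: 0.
The most negative is -12 in column x4, so x4 would enter next.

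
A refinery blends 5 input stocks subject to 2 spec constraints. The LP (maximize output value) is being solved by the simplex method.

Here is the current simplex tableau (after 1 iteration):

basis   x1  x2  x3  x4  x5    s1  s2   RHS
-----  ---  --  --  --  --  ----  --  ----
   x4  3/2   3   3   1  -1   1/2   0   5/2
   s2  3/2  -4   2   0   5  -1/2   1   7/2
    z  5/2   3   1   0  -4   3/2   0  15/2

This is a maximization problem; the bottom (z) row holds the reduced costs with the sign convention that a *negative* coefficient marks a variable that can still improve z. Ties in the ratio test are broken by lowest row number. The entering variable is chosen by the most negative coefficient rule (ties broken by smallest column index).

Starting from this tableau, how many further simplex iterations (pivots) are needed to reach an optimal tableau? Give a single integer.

pivot: x5 in, s2 out → z = 103/10
pivot: x2 in, x4 out → z = 233/22
No improving column remains; optimal.

2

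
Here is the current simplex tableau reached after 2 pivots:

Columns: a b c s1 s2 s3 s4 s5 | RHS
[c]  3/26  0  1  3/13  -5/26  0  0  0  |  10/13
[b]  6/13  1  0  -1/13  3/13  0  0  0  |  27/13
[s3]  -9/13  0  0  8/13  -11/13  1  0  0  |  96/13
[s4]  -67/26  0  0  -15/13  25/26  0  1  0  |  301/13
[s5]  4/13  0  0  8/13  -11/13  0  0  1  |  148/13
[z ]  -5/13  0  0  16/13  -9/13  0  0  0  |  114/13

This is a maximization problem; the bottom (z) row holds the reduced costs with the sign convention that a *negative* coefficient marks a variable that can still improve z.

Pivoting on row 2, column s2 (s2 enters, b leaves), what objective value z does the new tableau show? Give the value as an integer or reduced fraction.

Minimum ratio for s2: (27/13)/(3/13) = 9.
z changes by −(z-row coeff of s2)·ratio = −(-9/13)·9 = 81/13.
New z = 114/13 + (81/13) = 15.

15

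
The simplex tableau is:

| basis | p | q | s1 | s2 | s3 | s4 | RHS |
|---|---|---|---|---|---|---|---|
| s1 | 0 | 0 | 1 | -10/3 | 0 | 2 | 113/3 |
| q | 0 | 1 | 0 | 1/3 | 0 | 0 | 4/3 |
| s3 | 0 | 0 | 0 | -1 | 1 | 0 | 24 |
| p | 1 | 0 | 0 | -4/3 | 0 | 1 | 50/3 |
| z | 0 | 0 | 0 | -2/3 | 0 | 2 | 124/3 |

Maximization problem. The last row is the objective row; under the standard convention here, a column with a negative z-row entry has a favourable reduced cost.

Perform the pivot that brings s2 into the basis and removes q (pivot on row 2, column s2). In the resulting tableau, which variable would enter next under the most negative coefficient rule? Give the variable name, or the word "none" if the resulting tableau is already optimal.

Pivot element 1/3. New z-row = old z-row − (-2/3)·(row 2/(1/3)).
Updated z-row coefficients: p: 0, q: 2, s1: 0, s2: 0, s3: 0, s4: 2.
No coefficient is strictly negative; the tableau after this pivot is optimal.

none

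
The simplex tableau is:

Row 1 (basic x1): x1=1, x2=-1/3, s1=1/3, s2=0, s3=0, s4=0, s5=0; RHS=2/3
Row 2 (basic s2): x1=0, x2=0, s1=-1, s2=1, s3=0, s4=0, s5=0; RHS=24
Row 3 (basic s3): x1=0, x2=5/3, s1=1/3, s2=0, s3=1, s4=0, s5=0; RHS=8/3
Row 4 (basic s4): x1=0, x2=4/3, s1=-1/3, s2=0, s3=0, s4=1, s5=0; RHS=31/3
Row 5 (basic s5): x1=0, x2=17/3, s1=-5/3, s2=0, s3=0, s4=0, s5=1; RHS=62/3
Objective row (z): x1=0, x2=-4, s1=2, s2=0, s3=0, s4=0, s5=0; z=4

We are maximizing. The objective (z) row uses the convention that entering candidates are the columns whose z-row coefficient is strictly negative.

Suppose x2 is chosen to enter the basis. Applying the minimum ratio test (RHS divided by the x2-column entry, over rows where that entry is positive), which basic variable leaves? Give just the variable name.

Ratios: row 1 (x1): entry -1/3 ≤ 0, skip; row 2 (s2): entry 0 ≤ 0, skip; row 3 (s3): (8/3)/(5/3) = 8/5; row 4 (s4): (31/3)/(4/3) = 31/4; row 5 (s5): (62/3)/(17/3) = 62/17.
Minimum ratio 8/5 is in the s3 row, so s3 leaves.

s3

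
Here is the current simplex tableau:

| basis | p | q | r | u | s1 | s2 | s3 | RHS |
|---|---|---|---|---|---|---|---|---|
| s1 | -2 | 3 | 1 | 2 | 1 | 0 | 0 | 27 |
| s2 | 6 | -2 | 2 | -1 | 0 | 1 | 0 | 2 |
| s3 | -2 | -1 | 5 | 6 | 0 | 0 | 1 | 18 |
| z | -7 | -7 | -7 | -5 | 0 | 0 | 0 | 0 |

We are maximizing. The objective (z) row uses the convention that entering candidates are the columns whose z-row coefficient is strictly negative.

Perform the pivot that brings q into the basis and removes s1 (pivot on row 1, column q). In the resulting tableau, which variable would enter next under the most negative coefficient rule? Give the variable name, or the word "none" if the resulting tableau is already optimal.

p

Pivot element 3. New z-row = old z-row − (-7)·(row 1/3).
Updated z-row coefficients: p: -35/3, q: 0, r: -14/3, u: -1/3, s1: 7/3, s2: 0, s3: 0.
The most negative is -35/3 in column p, so p would enter next.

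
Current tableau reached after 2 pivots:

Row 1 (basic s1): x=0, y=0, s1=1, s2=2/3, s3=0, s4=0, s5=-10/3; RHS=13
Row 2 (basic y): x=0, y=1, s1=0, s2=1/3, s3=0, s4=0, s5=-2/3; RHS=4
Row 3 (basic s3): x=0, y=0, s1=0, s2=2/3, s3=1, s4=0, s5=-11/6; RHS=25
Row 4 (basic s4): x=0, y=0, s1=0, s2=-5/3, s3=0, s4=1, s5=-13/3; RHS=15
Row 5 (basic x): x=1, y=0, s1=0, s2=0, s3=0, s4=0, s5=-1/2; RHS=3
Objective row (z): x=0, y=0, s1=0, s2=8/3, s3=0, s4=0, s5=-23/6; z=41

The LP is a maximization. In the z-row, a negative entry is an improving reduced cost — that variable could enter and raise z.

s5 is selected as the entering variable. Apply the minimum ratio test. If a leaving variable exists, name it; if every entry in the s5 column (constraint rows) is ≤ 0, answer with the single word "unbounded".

s5-column entries: row 1: -10/3, row 2: -2/3, row 3: -11/6, row 4: -13/3, row 5: -1/2. All ≤ 0, so s5 can increase without bound; the LP is unbounded in this direction.

unbounded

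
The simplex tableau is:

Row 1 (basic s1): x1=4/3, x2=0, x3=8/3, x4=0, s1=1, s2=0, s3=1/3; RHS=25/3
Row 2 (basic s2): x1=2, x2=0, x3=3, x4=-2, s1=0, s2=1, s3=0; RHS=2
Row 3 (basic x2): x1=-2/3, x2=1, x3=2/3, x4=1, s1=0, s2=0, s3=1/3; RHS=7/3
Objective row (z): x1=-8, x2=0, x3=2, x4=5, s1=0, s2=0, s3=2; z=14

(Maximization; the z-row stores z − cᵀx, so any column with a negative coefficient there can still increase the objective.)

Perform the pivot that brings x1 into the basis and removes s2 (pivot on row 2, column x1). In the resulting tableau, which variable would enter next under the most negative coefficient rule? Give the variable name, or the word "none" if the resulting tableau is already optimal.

x4

Pivot element 2. New z-row = old z-row − (-8)·(row 2/2).
Updated z-row coefficients: x1: 0, x2: 0, x3: 14, x4: -3, s1: 0, s2: 4, s3: 2.
The most negative is -3 in column x4, so x4 would enter next.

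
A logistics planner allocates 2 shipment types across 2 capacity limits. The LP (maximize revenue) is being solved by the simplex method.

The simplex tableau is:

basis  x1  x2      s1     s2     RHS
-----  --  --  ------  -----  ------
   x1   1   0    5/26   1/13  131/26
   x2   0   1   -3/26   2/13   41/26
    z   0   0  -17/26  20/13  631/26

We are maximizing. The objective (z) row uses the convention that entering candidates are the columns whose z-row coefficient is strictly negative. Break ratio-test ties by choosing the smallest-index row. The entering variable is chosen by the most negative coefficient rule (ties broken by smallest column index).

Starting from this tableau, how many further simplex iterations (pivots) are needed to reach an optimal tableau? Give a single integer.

pivot: s1 in, x1 out → z = 207/5
No improving column remains; optimal.

1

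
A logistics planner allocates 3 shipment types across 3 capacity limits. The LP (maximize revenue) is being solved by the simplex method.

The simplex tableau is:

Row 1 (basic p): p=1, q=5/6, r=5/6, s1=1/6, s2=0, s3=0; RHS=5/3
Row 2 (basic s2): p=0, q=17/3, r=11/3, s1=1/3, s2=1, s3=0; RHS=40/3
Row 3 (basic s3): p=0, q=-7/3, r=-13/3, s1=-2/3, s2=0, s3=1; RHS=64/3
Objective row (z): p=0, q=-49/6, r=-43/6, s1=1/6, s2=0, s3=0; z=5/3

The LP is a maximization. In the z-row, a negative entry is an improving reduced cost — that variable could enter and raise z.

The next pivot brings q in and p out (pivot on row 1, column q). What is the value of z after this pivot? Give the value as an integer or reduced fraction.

18

Minimum ratio for q: (5/3)/(5/6) = 2.
z changes by −(z-row coeff of q)·ratio = −(-49/6)·2 = 49/3.
New z = 5/3 + (49/3) = 18.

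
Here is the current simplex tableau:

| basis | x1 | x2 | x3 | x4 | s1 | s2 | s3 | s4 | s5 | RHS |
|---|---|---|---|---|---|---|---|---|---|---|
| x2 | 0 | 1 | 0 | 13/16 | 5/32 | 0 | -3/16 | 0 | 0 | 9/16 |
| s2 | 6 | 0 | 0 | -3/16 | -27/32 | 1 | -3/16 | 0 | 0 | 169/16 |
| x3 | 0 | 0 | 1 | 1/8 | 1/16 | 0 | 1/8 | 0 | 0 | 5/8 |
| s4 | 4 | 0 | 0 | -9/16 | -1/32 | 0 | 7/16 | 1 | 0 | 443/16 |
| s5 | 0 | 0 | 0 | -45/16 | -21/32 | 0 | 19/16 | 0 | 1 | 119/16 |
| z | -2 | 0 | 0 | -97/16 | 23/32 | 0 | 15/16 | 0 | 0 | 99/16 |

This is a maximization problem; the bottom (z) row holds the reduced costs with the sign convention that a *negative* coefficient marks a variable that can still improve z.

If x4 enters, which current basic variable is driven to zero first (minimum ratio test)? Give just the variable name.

x2

Ratios: row 1 (x2): (9/16)/(13/16) = 9/13; row 2 (s2): entry -3/16 ≤ 0, skip; row 3 (x3): (5/8)/(1/8) = 5; row 4 (s4): entry -9/16 ≤ 0, skip; row 5 (s5): entry -45/16 ≤ 0, skip.
Minimum ratio 9/13 is in the x2 row, so x2 leaves.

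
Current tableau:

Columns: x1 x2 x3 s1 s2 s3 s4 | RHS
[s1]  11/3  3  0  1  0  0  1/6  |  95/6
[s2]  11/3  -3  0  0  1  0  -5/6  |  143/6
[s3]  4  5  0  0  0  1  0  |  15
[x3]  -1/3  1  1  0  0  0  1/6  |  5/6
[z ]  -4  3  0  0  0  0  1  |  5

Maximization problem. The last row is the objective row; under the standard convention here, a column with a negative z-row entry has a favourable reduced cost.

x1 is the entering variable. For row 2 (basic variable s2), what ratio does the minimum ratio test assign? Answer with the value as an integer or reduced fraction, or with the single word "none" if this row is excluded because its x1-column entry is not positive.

Ratio = RHS / (x1 entry) = (143/6) / (11/3) = 13/2.

13/2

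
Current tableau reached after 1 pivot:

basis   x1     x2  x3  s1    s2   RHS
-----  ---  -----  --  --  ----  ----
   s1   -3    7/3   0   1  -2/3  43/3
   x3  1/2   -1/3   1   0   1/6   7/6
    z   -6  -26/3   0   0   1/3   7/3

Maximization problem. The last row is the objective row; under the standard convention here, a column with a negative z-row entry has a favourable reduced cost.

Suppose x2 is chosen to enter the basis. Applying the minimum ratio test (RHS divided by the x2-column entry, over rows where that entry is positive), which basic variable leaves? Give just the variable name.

Ratios: row 1 (s1): (43/3)/(7/3) = 43/7; row 2 (x3): entry -1/3 ≤ 0, skip.
Minimum ratio 43/7 is in the s1 row, so s1 leaves.

s1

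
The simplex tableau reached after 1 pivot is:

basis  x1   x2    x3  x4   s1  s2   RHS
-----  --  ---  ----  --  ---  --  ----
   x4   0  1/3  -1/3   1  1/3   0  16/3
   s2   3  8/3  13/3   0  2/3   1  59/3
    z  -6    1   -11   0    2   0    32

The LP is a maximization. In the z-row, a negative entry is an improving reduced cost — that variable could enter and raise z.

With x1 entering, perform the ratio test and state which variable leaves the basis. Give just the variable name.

s2

Ratios: row 1 (x4): entry 0 ≤ 0, skip; row 2 (s2): (59/3)/3 = 59/9.
Minimum ratio 59/9 is in the s2 row, so s2 leaves.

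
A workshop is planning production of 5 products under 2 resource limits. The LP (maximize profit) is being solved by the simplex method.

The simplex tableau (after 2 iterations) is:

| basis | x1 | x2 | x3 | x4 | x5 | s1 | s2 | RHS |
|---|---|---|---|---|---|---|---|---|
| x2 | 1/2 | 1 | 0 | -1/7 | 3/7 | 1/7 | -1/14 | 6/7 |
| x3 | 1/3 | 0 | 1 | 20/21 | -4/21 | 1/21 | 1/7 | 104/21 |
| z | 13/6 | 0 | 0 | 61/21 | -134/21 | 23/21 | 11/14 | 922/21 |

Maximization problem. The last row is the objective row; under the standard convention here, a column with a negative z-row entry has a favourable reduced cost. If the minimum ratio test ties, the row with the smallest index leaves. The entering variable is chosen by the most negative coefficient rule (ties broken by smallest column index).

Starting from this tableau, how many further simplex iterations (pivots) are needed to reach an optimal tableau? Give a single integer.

2

pivot: x5 in, x2 out → z = 170/3
pivot: s2 in, x3 out → z = 70
No improving column remains; optimal.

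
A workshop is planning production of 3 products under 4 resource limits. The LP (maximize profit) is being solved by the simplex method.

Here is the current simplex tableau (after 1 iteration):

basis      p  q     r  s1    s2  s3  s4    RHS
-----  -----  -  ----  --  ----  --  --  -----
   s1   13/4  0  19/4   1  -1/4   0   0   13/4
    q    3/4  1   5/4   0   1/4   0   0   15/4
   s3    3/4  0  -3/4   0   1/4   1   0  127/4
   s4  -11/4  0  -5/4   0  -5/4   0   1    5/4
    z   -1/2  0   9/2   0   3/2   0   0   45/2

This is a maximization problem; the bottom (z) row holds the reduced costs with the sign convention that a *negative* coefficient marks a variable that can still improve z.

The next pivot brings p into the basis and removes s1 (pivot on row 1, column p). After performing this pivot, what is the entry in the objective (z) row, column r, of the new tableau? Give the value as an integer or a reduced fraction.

68/13

Pivot element is row 1, column p: 13/4.
Normalize row 1: new (row 1, r) = (19/4)/(13/4) = 19/13.
z-row ← z-row − (-1/2)·(new row 1): 9/2 − (-1/2)·(19/13) = 68/13.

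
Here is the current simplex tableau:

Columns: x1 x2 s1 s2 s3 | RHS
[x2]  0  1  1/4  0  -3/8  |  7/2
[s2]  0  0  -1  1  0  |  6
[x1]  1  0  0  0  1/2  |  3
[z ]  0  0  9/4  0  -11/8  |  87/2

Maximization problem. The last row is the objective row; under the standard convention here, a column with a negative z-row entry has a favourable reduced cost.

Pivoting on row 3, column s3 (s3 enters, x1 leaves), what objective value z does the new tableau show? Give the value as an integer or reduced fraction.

Minimum ratio for s3: 3/(1/2) = 6.
z changes by −(z-row coeff of s3)·ratio = −(-11/8)·6 = 33/4.
New z = 87/2 + (33/4) = 207/4.

207/4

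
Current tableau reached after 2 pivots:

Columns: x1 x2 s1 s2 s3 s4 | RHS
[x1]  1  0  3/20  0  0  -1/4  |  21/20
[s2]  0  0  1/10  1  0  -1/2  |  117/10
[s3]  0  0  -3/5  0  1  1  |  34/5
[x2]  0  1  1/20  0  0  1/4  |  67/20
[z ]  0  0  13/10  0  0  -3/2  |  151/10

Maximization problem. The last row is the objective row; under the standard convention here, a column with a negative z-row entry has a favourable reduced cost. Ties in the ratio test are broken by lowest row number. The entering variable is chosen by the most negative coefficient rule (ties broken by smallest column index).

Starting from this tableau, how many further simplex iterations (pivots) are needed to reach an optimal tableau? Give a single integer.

pivot: s4 in, s3 out → z = 253/10
No improving column remains; optimal.

1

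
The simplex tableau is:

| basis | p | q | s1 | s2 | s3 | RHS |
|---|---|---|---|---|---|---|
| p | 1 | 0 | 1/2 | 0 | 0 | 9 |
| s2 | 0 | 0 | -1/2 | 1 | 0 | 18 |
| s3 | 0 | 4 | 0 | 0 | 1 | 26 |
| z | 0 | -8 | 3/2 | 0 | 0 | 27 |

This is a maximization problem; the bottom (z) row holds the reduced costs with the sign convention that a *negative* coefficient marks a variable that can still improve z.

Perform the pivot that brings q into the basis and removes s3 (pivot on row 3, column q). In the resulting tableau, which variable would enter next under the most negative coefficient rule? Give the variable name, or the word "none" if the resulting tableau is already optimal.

none

Pivot element 4. New z-row = old z-row − (-8)·(row 3/4).
Updated z-row coefficients: p: 0, q: 0, s1: 3/2, s2: 0, s3: 2.
No coefficient is strictly negative; the tableau after this pivot is optimal.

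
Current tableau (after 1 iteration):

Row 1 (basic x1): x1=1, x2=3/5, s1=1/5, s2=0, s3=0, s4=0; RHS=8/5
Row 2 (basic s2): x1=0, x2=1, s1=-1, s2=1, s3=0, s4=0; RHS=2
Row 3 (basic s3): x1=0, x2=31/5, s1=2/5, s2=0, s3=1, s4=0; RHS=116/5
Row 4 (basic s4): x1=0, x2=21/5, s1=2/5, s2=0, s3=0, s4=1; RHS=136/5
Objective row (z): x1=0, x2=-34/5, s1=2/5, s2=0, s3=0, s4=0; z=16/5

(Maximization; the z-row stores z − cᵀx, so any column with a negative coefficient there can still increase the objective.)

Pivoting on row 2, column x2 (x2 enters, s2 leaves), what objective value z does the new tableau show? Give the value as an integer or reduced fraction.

Minimum ratio for x2: 2/1 = 2.
z changes by −(z-row coeff of x2)·ratio = −(-34/5)·2 = 68/5.
New z = 16/5 + (68/5) = 84/5.

84/5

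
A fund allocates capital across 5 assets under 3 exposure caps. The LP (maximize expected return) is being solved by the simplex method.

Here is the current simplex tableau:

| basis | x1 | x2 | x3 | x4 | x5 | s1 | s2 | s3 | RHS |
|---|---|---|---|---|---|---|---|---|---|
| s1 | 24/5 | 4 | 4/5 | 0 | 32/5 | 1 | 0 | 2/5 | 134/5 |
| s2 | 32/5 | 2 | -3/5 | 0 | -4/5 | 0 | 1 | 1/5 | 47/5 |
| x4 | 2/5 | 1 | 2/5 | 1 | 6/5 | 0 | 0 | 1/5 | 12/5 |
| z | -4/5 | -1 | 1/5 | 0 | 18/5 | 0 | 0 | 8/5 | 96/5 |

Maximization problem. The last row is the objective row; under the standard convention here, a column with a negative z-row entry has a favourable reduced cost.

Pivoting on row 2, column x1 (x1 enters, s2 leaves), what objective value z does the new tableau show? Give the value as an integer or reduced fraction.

163/8

Minimum ratio for x1: (47/5)/(32/5) = 47/32.
z changes by −(z-row coeff of x1)·ratio = −(-4/5)·(47/32) = 47/40.
New z = 96/5 + (47/40) = 163/8.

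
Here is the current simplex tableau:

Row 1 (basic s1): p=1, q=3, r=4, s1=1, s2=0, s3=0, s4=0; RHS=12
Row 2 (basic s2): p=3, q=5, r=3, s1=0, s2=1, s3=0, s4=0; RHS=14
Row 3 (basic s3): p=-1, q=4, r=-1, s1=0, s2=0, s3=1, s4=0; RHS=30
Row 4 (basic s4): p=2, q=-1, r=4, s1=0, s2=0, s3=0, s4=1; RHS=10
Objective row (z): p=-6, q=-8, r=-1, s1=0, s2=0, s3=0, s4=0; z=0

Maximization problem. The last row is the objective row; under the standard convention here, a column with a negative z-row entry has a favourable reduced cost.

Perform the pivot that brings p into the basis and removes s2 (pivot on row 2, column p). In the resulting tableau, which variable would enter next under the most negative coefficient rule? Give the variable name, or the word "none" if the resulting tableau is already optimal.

none

Pivot element 3. New z-row = old z-row − (-6)·(row 2/3).
Updated z-row coefficients: p: 0, q: 2, r: 5, s1: 0, s2: 2, s3: 0, s4: 0.
No coefficient is strictly negative; the tableau after this pivot is optimal.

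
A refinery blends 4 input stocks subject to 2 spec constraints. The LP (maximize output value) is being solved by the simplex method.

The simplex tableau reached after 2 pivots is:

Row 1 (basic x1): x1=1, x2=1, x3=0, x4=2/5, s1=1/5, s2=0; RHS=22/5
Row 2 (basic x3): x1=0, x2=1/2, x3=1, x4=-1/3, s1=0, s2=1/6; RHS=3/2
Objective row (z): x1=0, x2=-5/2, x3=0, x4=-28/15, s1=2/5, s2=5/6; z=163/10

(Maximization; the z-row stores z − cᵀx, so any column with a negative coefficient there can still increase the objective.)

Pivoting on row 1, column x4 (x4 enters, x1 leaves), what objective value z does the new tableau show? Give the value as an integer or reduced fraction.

221/6

Minimum ratio for x4: (22/5)/(2/5) = 11.
z changes by −(z-row coeff of x4)·ratio = −(-28/15)·11 = 308/15.
New z = 163/10 + (308/15) = 221/6.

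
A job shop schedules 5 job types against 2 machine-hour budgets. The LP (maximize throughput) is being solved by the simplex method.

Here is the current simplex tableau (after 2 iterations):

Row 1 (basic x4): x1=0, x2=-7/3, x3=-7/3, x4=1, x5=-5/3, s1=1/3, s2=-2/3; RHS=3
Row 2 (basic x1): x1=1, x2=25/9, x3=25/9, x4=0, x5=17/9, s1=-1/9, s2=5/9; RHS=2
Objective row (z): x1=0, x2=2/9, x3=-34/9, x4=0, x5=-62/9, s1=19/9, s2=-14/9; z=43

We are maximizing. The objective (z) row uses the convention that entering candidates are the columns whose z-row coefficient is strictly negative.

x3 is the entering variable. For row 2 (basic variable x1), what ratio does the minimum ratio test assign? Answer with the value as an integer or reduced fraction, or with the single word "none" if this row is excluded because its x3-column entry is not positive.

Ratio = RHS / (x3 entry) = 2 / (25/9) = 18/25.

18/25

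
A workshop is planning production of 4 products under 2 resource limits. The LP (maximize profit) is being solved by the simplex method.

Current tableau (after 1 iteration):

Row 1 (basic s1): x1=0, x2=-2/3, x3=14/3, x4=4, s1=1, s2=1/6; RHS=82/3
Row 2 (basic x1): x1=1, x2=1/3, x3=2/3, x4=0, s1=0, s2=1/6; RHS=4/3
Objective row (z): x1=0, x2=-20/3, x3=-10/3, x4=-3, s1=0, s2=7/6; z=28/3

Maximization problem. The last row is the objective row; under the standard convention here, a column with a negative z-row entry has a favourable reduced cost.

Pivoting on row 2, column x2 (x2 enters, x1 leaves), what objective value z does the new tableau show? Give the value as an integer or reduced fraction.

Minimum ratio for x2: (4/3)/(1/3) = 4.
z changes by −(z-row coeff of x2)·ratio = −(-20/3)·4 = 80/3.
New z = 28/3 + (80/3) = 36.

36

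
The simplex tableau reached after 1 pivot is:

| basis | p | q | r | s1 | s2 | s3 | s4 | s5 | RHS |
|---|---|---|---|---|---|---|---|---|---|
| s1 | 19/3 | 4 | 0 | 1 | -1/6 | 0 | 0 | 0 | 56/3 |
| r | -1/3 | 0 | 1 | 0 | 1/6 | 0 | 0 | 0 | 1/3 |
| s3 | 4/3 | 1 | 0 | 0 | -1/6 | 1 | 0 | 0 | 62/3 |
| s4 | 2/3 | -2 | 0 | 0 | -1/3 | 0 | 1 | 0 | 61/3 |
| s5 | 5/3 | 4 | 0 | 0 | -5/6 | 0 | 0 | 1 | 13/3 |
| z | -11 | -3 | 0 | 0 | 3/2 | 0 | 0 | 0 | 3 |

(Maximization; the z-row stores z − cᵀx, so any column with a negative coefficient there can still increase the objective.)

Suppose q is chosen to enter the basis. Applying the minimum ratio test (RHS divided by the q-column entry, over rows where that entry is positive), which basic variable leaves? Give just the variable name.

s5

Ratios: row 1 (s1): (56/3)/4 = 14/3; row 2 (r): entry 0 ≤ 0, skip; row 3 (s3): (62/3)/1 = 62/3; row 4 (s4): entry -2 ≤ 0, skip; row 5 (s5): (13/3)/4 = 13/12.
Minimum ratio 13/12 is in the s5 row, so s5 leaves.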